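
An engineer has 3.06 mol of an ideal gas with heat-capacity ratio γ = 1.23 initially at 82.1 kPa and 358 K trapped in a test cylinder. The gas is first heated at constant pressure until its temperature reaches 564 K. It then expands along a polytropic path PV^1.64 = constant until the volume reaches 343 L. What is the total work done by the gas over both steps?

13100 J

V₁ = nRT₁/P₁ = 3.06×8.314×358/82.1 = 111 L.
Step 1 — Isobaric: P stays 82.1 kPa; V/T = const ⇒ T₂ = 564 K, V₂ = 175 L.
W = PΔV = 82.1×(175−111) kPa·L = 5240 J.
ΔU = nCvΔT = 3.06×36.1×(564−358) = 22800 J.
Q = ΔU + W = nCpΔT = 28000 J.
State after step 1: P = 82.1 kPa, V = 175 L, T = 564 K.
Step 2 — Polytropic n=1.64: T₂ = T₁(V₁/V₂)^(n−1) = 564×(0.510)^0.64 = 366 K; P₂ = P₁(V₁/V₂)^n = 27.2 kPa.
W = (P₁V₁−P₂V₂)/(n−1) = (82.1×175−27.2×343)/0.64 = 7860 J.
ΔU = nCvΔT = 3.06×36.1×(366−564) = -21900 J.
Q = ΔU + W = -14000 J.
Net over both steps: W = 13100 J, Q = 14000 J, ΔU = 921 J.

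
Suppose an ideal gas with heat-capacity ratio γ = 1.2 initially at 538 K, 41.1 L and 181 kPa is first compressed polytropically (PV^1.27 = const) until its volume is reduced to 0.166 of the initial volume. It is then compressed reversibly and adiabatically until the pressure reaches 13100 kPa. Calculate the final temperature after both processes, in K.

1220 K

n = P₁V₁/(RT₁) = 181×41.1/(8.314×538) = 1.66 mol.
Step 1 — Polytropic n=1.27: T₂ = T₁(V₁/V₂)^(n−1) = 538×(6.02)^0.27 = 874 K; P₂ = P₁(V₁/V₂)^n = 1770 kPa.
W = (P₁V₁−P₂V₂)/(n−1) = (181×41.1−1770×6.82)/0.27 = -17200 J.
ΔU = nCvΔT = 1.66×41.6×(874−538) = 23200 J.
Q = ΔU + W = 6020 J.
State after step 1: P = 1770 kPa, V = 6.82 L, T = 874 K.
Step 2 — Adiabatic: T₂/T₁ = (P₂/P₁)^((γ−1)/γ) ⇒ T₂ = 874×(7.40)^0.167 = 1220 K; V₂ = 1.29 L.
ΔU = nCvΔT = 1.66×41.6×(1220−874) = 23900 J.
Q = 0 for an adiabatic process, so W = −ΔU = -23900 J.
Net over both steps: W = -41100 J, Q = 6020 J, ΔU = 47100 J.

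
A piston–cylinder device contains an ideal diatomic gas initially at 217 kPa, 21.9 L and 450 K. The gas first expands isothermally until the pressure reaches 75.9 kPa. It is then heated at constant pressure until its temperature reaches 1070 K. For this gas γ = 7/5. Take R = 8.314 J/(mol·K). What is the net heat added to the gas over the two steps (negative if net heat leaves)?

n = P₁V₁/(RT₁) = 217×21.9/(8.314×450) = 1.27 mol.
Step 1 — Isothermal: T stays 450 K; PV = const ⇒ V₂ = 62.6 L, P₂ = 75.9 kPa.
ΔU = 0 (ideal gas, T constant).
W = nRT ln(V₂/V₁) = 1.27×8.314×450×ln(2.86) = 4990 J.
Q = ΔU + W = 4990 J.
State after step 1: P = 75.9 kPa, V = 62.6 L, T = 450 K.
Step 2 — Isobaric: P stays 75.9 kPa; V/T = const ⇒ T₂ = 1070 K, V₂ = 149 L.
W = PΔV = 75.9×(149−62.6) kPa·L = 6550 J.
ΔU = nCvΔT = 1.27×20.8×(1070−450) = 16400 J.
Q = ΔU + W = nCpΔT = 22900 J.
Net over both steps: W = 11500 J, Q = 27900 J, ΔU = 16400 J.

27900 J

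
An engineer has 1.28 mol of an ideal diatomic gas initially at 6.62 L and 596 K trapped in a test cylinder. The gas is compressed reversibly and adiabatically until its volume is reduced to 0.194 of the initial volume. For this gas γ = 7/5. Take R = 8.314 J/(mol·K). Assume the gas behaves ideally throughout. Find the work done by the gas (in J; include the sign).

P₁ = nRT₁/V₁ = 1.28×8.314×596/6.62 = 958 kPa.
Adiabatic: TV^(γ−1) = const ⇒ T₂ = 596×(5.15)^0.400 = 1150 K; PV^γ = const ⇒ P₂ = 9520 kPa.
ΔU = nCvΔT = 1.28×20.8×(1150−596) = 14700 J.
Q = 0 for an adiabatic process, so W = −ΔU = -14700 J.

-14700 J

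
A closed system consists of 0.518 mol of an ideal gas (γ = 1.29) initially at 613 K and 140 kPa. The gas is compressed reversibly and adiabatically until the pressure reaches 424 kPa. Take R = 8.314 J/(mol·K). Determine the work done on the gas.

2580 J

V₁ = nRT₁/P₁ = 0.518×8.314×613/140 = 18.9 L.
Adiabatic: T₂/T₁ = (P₂/P₁)^((γ−1)/γ) ⇒ T₂ = 613×(3.03)^0.225 = 786 K; V₂ = 7.99 L.
ΔU = nCvΔT = 0.518×28.7×(786−613) = 2580 J.
Q = 0 for an adiabatic process, so W = −ΔU = -2580 J.
Work done on the gas = −W_by = 2580 J.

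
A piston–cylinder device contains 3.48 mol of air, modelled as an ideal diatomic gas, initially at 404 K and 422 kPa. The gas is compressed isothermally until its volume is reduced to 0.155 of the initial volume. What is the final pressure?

V₁ = nRT₁/P₁ = 3.48×8.314×404/422 = 27.7 L.
Isothermal: T stays 404 K; PV = const ⇒ V₂ = 4.29 L, P₂ = 2720 kPa.

2720 kPa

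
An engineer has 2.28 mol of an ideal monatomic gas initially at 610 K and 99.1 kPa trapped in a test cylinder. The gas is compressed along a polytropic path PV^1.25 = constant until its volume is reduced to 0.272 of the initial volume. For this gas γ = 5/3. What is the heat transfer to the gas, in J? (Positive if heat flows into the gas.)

V₁ = nRT₁/P₁ = 2.28×8.314×610/99.1 = 117 L.
Polytropic n=1.25: T₂ = T₁(V₁/V₂)^(n−1) = 610×(3.68)^0.25 = 845 K; P₂ = P₁(V₁/V₂)^n = 505 kPa.
W = (P₁V₁−P₂V₂)/(n−1) = (99.1×117−505×31.7)/0.25 = -17800 J.
ΔU = nCvΔT = 2.28×12.5×(845−610) = 6670 J.
Q = ΔU + W = -11100 J.

-11100 J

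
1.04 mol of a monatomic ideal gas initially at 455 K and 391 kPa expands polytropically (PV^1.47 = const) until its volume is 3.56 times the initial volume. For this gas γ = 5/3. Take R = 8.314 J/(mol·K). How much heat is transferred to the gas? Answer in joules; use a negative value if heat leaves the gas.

V₁ = nRT₁/P₁ = 1.04×8.314×455/391 = 10.1 L.
Polytropic n=1.47: T₂ = T₁(V₁/V₂)^(n−1) = 455×(0.281)^0.47 = 251 K; P₂ = P₁(V₁/V₂)^n = 60.5 kPa.
W = (P₁V₁−P₂V₂)/(n−1) = (391×10.1−60.5×35.8)/0.47 = 3760 J.
ΔU = nCvΔT = 1.04×12.5×(251−455) = -2650 J.
Q = ΔU + W = 1110 J.

1110 J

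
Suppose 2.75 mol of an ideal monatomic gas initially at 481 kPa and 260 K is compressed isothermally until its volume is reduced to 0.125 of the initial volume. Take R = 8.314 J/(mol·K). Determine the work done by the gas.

-12400 J

V₁ = nRT₁/P₁ = 2.75×8.314×260/481 = 12.4 L.
Isothermal: T stays 260 K; PV = const ⇒ V₂ = 1.54 L, P₂ = 3850 kPa.
W = nRT ln(V₂/V₁) = 2.75×8.314×260×ln(0.125) = -12400 J.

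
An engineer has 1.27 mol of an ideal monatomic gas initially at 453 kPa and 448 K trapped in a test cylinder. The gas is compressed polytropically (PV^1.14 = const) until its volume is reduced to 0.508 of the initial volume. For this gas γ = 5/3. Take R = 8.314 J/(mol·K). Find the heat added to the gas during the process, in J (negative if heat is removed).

V₁ = nRT₁/P₁ = 1.27×8.314×448/453 = 10.4 L.
Polytropic n=1.14: T₂ = T₁(V₁/V₂)^(n−1) = 448×(1.97)^0.14 = 493 K; P₂ = P₁(V₁/V₂)^n = 980 kPa.
W = (P₁V₁−P₂V₂)/(n−1) = (453×10.4−980×5.30)/0.14 = -3360 J.
ΔU = nCvΔT = 1.27×12.5×(493−448) = 706 J.
Q = ΔU + W = -2650 J.

-2650 J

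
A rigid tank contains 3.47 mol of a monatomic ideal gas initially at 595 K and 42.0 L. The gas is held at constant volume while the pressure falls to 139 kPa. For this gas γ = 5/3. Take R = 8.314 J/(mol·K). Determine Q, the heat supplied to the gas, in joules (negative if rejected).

-17000 J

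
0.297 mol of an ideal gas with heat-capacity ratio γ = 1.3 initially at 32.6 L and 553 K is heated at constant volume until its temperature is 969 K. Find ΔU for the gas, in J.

3420 J

P₁ = nRT₁/V₁ = 0.297×8.314×553/32.6 = 41.9 kPa.
Isochoric: V stays 32.6 L; P/T = const ⇒ T₂ = 969 K, P₂ = 73.4 kPa.
For an ideal gas ΔU = nCvΔT with Cv = R/(γ−1) = 27.7 J/(mol·K).
ΔU = 0.297×27.7×(969−553) = 3420 J.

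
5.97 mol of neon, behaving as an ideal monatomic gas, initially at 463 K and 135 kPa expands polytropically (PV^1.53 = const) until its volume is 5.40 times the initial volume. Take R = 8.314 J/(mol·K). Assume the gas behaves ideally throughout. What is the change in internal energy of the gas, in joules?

V₁ = nRT₁/P₁ = 5.97×8.314×463/135 = 170 L.
Polytropic n=1.53: T₂ = T₁(V₁/V₂)^(n−1) = 463×(0.185)^0.53 = 189 K; P₂ = P₁(V₁/V₂)^n = 10.2 kPa.
For an ideal gas ΔU = nCvΔT with Cv = (3/2)R = 12.5 J/(mol·K).
ΔU = 5.97×12.5×(189−463) = -20400 J.

-20400 J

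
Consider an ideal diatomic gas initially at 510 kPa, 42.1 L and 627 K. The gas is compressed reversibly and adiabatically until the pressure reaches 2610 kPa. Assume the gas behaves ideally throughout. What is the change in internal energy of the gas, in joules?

31900 J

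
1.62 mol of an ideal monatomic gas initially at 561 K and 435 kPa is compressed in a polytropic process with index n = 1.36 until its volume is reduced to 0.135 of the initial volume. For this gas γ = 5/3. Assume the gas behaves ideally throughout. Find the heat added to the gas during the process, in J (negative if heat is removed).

-10200 J

V₁ = nRT₁/P₁ = 1.62×8.314×561/435 = 17.4 L.
Polytropic n=1.36: T₂ = T₁(V₁/V₂)^(n−1) = 561×(7.41)^0.36 = 1150 K; P₂ = P₁(V₁/V₂)^n = 6630 kPa.
W = (P₁V₁−P₂V₂)/(n−1) = (435×17.4−6630×2.34)/0.36 = -22200 J.
ΔU = nCvΔT = 1.62×12.5×(1150−561) = 12000 J.
Q = ΔU + W = -10200 J.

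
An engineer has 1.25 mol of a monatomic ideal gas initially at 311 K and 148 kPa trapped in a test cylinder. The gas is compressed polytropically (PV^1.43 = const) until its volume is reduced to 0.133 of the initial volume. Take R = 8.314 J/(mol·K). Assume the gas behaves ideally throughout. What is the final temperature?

V₁ = nRT₁/P₁ = 1.25×8.314×311/148 = 21.8 L.
Polytropic n=1.43: T₂ = T₁(V₁/V₂)^(n−1) = 311×(7.52)^0.43 = 740 K; P₂ = P₁(V₁/V₂)^n = 2650 kPa.

740 K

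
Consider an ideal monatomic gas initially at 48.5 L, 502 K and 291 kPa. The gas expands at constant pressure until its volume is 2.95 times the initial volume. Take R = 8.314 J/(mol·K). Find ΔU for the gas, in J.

n = P₁V₁/(RT₁) = 291×48.5/(8.314×502) = 3.38 mol.
Isobaric: P stays 291 kPa; V/T = const ⇒ T₂ = 1480 K, V₂ = 143 L.
For an ideal gas ΔU = nCvΔT with Cv = (3/2)R = 12.5 J/(mol·K).
ΔU = 3.38×12.5×(1480−502) = 41300 J.

41300 J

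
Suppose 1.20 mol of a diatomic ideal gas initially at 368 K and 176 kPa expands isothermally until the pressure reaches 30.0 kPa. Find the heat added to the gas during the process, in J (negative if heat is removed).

6500 J

V₁ = nRT₁/P₁ = 1.20×8.314×368/176 = 20.9 L.
Isothermal: T stays 368 K; PV = const ⇒ V₂ = 122 L, P₂ = 30.0 kPa.
ΔU = 0 (ideal gas, T constant).
W = nRT ln(V₂/V₁) = 1.20×8.314×368×ln(5.87) = 6500 J.
Q = ΔU + W = 6500 J.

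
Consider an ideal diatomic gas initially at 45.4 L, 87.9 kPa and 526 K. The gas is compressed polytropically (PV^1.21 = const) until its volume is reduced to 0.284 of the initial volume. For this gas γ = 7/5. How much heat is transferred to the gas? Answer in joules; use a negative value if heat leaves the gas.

n = P₁V₁/(RT₁) = 87.9×45.4/(8.314×526) = 0.913 mol.
Polytropic n=1.21: T₂ = T₁(V₁/V₂)^(n−1) = 526×(3.52)^0.21 = 685 K; P₂ = P₁(V₁/V₂)^n = 403 kPa.
W = (P₁V₁−P₂V₂)/(n−1) = (87.9×45.4−403×12.9)/0.21 = -5750 J.
ΔU = nCvΔT = 0.913×20.8×(685−526) = 3020 J.
Q = ΔU + W = -2730 J.

-2730 J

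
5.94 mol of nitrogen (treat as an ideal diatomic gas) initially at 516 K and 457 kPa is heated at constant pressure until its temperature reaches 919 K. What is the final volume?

99.3 L

V₁ = nRT₁/P₁ = 5.94×8.314×516/457 = 55.8 L.
Isobaric: P stays 457 kPa; V/T = const ⇒ T₂ = 919 K, V₂ = 99.3 L.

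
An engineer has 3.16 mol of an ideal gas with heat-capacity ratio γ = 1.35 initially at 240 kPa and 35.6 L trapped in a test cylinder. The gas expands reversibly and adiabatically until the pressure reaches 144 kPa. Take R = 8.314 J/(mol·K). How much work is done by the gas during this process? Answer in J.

T₁ = P₁V₁/(nR) = 240×35.6/(3.16×8.314) = 325 K.
Adiabatic: T₂/T₁ = (P₂/P₁)^((γ−1)/γ) ⇒ T₂ = 325×(0.600)^0.259 = 285 K; V₂ = 52.0 L.
ΔU = nCvΔT = 3.16×23.8×(285−325) = -3030 J.
Q = 0 for an adiabatic process, so W = −ΔU = 3030 J.

3030 J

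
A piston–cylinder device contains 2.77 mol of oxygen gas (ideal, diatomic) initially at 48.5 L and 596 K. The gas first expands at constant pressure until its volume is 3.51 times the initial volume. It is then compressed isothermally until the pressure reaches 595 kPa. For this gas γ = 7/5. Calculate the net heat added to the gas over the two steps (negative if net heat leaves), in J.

84800 J

P₁ = nRT₁/V₁ = 2.77×8.314×596/48.5 = 283 kPa.
Step 1 — Isobaric: P stays 283 kPa; V/T = const ⇒ T₂ = 2090 K, V₂ = 170 L.
W = PΔV = 283×(170−48.5) kPa·L = 34500 J.
ΔU = nCvΔT = 2.77×20.8×(2090−596) = 86100 J.
Q = ΔU + W = nCpΔT = 121000 J.
State after step 1: P = 283 kPa, V = 170 L, T = 2090 K.
Step 2 — Isothermal: T stays 2090 K; PV = const ⇒ V₂ = 81.0 L, P₂ = 595 kPa.
ΔU = 0 (ideal gas, T constant).
W = nRT ln(V₂/V₁) = 2.77×8.314×2090×ln(0.476) = -35800 J.
Q = ΔU + W = -35800 J.
Net over both steps: W = -1350 J, Q = 84800 J, ΔU = 86100 J.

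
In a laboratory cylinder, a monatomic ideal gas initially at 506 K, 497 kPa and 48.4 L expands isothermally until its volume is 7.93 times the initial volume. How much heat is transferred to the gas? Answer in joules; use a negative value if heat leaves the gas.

49800 J

n = P₁V₁/(RT₁) = 497×48.4/(8.314×506) = 5.72 mol.
Isothermal: T stays 506 K; PV = const ⇒ V₂ = 384 L, P₂ = 62.7 kPa.
ΔU = 0 (ideal gas, T constant).
W = nRT ln(V₂/V₁) = 5.72×8.314×506×ln(7.93) = 49800 J.
Q = ΔU + W = 49800 J.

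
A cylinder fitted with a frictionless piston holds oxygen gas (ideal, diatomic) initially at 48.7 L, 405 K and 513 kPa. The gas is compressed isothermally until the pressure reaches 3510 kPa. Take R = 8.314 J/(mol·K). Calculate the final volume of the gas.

Isothermal: T stays 405 K; PV = const ⇒ V₂ = 7.12 L, P₂ = 3510 kPa.

7.12 L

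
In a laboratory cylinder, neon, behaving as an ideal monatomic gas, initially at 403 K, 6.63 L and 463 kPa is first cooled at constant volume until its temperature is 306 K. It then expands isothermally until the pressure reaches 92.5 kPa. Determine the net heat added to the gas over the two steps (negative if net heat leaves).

2000 J

n = P₁V₁/(RT₁) = 463×6.63/(8.314×403) = 0.916 mol.
Step 1 — Isochoric: V stays 6.63 L; P/T = const ⇒ T₂ = 306 K, P₂ = 352 kPa.
W = 0 (no volume change).
ΔU = nCvΔT = 0.916×12.5×(306−403) = -1110 J.
Q = ΔU = -1110 J.
State after step 1: P = 352 kPa, V = 6.63 L, T = 306 K.
Step 2 — Isothermal: T stays 306 K; PV = const ⇒ V₂ = 25.2 L, P₂ = 92.5 kPa.
ΔU = 0 (ideal gas, T constant).
W = nRT ln(V₂/V₁) = 0.916×8.314×306×ln(3.80) = 3110 J.
Q = ΔU + W = 3110 J.
Net over both steps: W = 3110 J, Q = 2000 J, ΔU = -1110 J.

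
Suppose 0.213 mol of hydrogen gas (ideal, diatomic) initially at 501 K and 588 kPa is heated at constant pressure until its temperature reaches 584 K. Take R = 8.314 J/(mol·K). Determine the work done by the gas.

V₁ = nRT₁/P₁ = 0.213×8.314×501/588 = 1.51 L.
Isobaric: P stays 588 kPa; V/T = const ⇒ T₂ = 584 K, V₂ = 1.76 L.
W = PΔV = 588×(1.76−1.51) kPa·L = 147 J.

147 J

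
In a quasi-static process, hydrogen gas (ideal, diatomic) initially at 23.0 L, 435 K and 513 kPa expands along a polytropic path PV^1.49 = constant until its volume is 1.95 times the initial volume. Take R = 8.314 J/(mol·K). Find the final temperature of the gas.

314 K

Polytropic n=1.49: T₂ = T₁(V₁/V₂)^(n−1) = 435×(0.513)^0.49 = 314 K; P₂ = P₁(V₁/V₂)^n = 190 kPa.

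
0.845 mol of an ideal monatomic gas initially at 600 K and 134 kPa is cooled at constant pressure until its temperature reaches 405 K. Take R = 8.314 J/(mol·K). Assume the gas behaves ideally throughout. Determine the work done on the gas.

V₁ = nRT₁/P₁ = 0.845×8.314×600/134 = 31.5 L.
Isobaric: P stays 134 kPa; V/T = const ⇒ T₂ = 405 K, V₂ = 21.2 L.
W = PΔV = 134×(21.2−31.5) kPa·L = -1370 J.
Work done on the gas = −W_by = 1370 J.

1370 J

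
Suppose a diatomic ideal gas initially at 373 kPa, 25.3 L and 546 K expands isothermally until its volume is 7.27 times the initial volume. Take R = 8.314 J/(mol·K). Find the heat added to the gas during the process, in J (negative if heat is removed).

18700 J

n = P₁V₁/(RT₁) = 373×25.3/(8.314×546) = 2.08 mol.
Isothermal: T stays 546 K; PV = const ⇒ V₂ = 184 L, P₂ = 51.3 kPa.
ΔU = 0 (ideal gas, T constant).
W = nRT ln(V₂/V₁) = 2.08×8.314×546×ln(7.27) = 18700 J.
Q = ΔU + W = 18700 J.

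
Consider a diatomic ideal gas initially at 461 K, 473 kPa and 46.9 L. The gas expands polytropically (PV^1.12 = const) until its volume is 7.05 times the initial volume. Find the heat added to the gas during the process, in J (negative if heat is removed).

n = P₁V₁/(RT₁) = 473×46.9/(8.314×461) = 5.79 mol.
Polytropic n=1.12: T₂ = T₁(V₁/V₂)^(n−1) = 461×(0.142)^0.12 = 365 K; P₂ = P₁(V₁/V₂)^n = 53.1 kPa.
W = (P₁V₁−P₂V₂)/(n−1) = (473×46.9−53.1×331)/0.12 = 38600 J.
ΔU = nCvΔT = 5.79×20.8×(365−461) = -11600 J.
Q = ΔU + W = 27000 J.

27000 J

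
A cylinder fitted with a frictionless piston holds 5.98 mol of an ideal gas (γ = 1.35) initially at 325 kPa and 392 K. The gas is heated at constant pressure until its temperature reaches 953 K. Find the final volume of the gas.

146 L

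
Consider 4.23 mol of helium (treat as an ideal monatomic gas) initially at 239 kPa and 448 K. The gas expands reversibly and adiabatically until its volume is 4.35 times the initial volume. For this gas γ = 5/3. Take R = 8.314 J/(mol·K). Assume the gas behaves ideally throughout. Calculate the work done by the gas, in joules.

14800 J

V₁ = nRT₁/P₁ = 4.23×8.314×448/239 = 65.9 L.
Adiabatic: TV^(γ−1) = const ⇒ T₂ = 448×(0.230)^0.667 = 168 K; PV^γ = const ⇒ P₂ = 20.6 kPa.
ΔU = nCvΔT = 4.23×12.5×(168−448) = -14800 J.
Q = 0 for an adiabatic process, so W = −ΔU = 14800 J.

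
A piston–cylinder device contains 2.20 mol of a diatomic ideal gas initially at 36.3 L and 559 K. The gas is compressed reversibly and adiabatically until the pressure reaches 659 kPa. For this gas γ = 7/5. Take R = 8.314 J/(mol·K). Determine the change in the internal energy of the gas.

7030 J

P₁ = nRT₁/V₁ = 2.20×8.314×559/36.3 = 282 kPa.
Adiabatic: T₂/T₁ = (P₂/P₁)^((γ−1)/γ) ⇒ T₂ = 559×(2.34)^0.286 = 713 K; V₂ = 19.8 L.
For an ideal gas ΔU = nCvΔT with Cv = (5/2)R = 20.8 J/(mol·K).
ΔU = 2.20×20.8×(713−559) = 7030 J.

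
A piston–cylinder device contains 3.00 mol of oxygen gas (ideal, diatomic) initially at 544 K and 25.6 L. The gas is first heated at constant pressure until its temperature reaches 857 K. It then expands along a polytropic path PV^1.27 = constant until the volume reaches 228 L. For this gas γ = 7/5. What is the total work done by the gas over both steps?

P₁ = nRT₁/V₁ = 3.00×8.314×544/25.6 = 530 kPa.
Step 1 — Isobaric: P stays 530 kPa; V/T = const ⇒ T₂ = 857 K, V₂ = 40.3 L.
W = PΔV = 530×(40.3−25.6) kPa·L = 7810 J.
ΔU = nCvΔT = 3.00×20.8×(857−544) = 19500 J.
Q = ΔU + W = nCpΔT = 27300 J.
State after step 1: P = 530 kPa, V = 40.3 L, T = 857 K.
Step 2 — Polytropic n=1.27: T₂ = T₁(V₁/V₂)^(n−1) = 857×(0.177)^0.27 = 537 K; P₂ = P₁(V₁/V₂)^n = 58.7 kPa.
W = (P₁V₁−P₂V₂)/(n−1) = (530×40.3−58.7×228)/0.27 = 29600 J.
ΔU = nCvΔT = 3.00×20.8×(537−857) = -20000 J.
Q = ΔU + W = 9610 J.
Net over both steps: W = 37400 J, Q = 36900 J, ΔU = -446 J.

37400 J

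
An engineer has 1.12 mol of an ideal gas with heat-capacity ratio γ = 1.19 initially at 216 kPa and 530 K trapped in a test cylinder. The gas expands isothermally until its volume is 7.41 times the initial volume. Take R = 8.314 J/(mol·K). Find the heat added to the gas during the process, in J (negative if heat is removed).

V₁ = nRT₁/P₁ = 1.12×8.314×530/216 = 22.8 L.
Isothermal: T stays 530 K; PV = const ⇒ V₂ = 169 L, P₂ = 29.1 kPa.
ΔU = 0 (ideal gas, T constant).
W = nRT ln(V₂/V₁) = 1.12×8.314×530×ln(7.41) = 9880 J.
Q = ΔU + W = 9880 J.

9880 J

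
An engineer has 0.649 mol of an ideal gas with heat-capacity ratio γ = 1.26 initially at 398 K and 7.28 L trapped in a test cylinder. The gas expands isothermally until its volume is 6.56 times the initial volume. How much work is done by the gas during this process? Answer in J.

P₁ = nRT₁/V₁ = 0.649×8.314×398/7.28 = 295 kPa.
Isothermal: T stays 398 K; PV = const ⇒ V₂ = 47.8 L, P₂ = 45.0 kPa.
W = nRT ln(V₂/V₁) = 0.649×8.314×398×ln(6.56) = 4040 J.

4040 J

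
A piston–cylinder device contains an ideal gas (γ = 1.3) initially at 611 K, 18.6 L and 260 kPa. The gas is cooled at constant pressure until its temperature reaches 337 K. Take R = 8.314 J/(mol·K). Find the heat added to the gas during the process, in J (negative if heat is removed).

-9400 J

n = P₁V₁/(RT₁) = 260×18.6/(8.314×611) = 0.952 mol.
Isobaric: P stays 260 kPa; V/T = const ⇒ T₂ = 337 K, V₂ = 10.3 L.
W = PΔV = 260×(10.3−18.6) kPa·L = -2170 J.
ΔU = nCvΔT = 0.952×27.7×(337−611) = -7230 J.
Q = ΔU + W = nCpΔT = -9400 J.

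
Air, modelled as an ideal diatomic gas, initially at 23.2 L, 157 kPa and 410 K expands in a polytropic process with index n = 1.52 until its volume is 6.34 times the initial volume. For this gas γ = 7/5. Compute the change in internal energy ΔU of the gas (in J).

-5620 J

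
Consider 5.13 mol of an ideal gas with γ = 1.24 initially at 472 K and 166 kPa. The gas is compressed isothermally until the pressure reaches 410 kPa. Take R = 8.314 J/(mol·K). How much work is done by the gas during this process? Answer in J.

V₁ = nRT₁/P₁ = 5.13×8.314×472/166 = 121 L.
Isothermal: T stays 472 K; PV = const ⇒ V₂ = 49.1 L, P₂ = 410 kPa.
W = nRT ln(V₂/V₁) = 5.13×8.314×472×ln(0.405) = -18200 J.

-18200 J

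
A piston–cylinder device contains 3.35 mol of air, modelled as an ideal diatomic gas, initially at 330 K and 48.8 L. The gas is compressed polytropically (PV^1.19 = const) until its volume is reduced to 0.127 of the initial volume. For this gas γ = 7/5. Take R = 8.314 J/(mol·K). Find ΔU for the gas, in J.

11000 J

P₁ = nRT₁/V₁ = 3.35×8.314×330/48.8 = 188 kPa.
Polytropic n=1.19: T₂ = T₁(V₁/V₂)^(n−1) = 330×(7.87)^0.19 = 488 K; P₂ = P₁(V₁/V₂)^n = 2190 kPa.
For an ideal gas ΔU = nCvΔT with Cv = (5/2)R = 20.8 J/(mol·K).
ΔU = 3.35×20.8×(488−330) = 11000 J.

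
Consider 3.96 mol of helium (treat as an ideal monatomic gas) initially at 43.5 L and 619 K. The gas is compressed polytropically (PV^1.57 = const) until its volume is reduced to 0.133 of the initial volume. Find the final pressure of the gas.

P₁ = nRT₁/V₁ = 3.96×8.314×619/43.5 = 468 kPa.
Polytropic n=1.57: T₂ = T₁(V₁/V₂)^(n−1) = 619×(7.52)^0.57 = 1950 K; P₂ = P₁(V₁/V₂)^n = 11100 kPa.

11100 kPa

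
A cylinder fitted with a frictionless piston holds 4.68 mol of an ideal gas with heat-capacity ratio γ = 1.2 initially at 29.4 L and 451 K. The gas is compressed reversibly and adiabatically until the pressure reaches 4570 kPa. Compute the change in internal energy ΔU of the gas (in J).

35400 J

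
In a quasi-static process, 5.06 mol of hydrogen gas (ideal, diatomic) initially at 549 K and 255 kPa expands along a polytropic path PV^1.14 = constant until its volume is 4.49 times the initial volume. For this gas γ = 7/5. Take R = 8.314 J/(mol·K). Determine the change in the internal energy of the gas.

V₁ = nRT₁/P₁ = 5.06×8.314×549/255 = 90.6 L.
Polytropic n=1.14: T₂ = T₁(V₁/V₂)^(n−1) = 549×(0.223)^0.14 = 445 K; P₂ = P₁(V₁/V₂)^n = 46.0 kPa.
For an ideal gas ΔU = nCvΔT with Cv = (5/2)R = 20.8 J/(mol·K).
ΔU = 5.06×20.8×(445−549) = -10900 J.

-10900 J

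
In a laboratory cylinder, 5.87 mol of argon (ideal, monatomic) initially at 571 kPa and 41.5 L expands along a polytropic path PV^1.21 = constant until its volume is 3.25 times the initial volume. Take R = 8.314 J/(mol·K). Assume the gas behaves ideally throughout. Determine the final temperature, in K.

379 K

T₁ = P₁V₁/(nR) = 571×41.5/(5.87×8.314) = 486 K.
Polytropic n=1.21: T₂ = T₁(V₁/V₂)^(n−1) = 486×(0.308)^0.21 = 379 K; P₂ = P₁(V₁/V₂)^n = 137 kPa.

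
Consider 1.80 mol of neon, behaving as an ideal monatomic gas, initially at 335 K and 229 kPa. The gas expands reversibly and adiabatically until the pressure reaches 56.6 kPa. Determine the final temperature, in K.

192 K

V₁ = nRT₁/P₁ = 1.80×8.314×335/229 = 21.9 L.
Adiabatic: T₂/T₁ = (P₂/P₁)^((γ−1)/γ) ⇒ T₂ = 335×(0.247)^0.400 = 192 K; V₂ = 50.6 L.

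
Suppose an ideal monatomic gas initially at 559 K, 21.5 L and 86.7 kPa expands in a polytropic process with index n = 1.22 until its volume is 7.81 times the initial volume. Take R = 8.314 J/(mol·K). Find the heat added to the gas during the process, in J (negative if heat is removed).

2070 J

n = P₁V₁/(RT₁) = 86.7×21.5/(8.314×559) = 0.401 mol.
Polytropic n=1.22: T₂ = T₁(V₁/V₂)^(n−1) = 559×(0.128)^0.22 = 356 K; P₂ = P₁(V₁/V₂)^n = 7.06 kPa.
W = (P₁V₁−P₂V₂)/(n−1) = (86.7×21.5−7.06×168)/0.22 = 3080 J.
ΔU = nCvΔT = 0.401×12.5×(356−559) = -1020 J.
Q = ΔU + W = 2070 J.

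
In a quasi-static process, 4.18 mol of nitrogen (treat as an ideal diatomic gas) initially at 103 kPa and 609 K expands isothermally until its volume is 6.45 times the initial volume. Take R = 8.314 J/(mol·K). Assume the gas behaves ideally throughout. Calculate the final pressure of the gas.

16.0 kPa

V₁ = nRT₁/P₁ = 4.18×8.314×609/103 = 205 L.
Isothermal: T stays 609 K; PV = const ⇒ V₂ = 1330 L, P₂ = 16.0 kPa.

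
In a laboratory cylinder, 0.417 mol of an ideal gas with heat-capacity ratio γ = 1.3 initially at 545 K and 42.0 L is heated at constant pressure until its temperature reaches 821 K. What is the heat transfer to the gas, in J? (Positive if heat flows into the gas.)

4150 J

P₁ = nRT₁/V₁ = 0.417×8.314×545/42.0 = 45.0 kPa.
Isobaric: P stays 45.0 kPa; V/T = const ⇒ T₂ = 821 K, V₂ = 63.3 L.
W = PΔV = 45.0×(63.3−42.0) kPa·L = 957 J.
ΔU = nCvΔT = 0.417×27.7×(821−545) = 3190 J.
Q = ΔU + W = nCpΔT = 4150 J.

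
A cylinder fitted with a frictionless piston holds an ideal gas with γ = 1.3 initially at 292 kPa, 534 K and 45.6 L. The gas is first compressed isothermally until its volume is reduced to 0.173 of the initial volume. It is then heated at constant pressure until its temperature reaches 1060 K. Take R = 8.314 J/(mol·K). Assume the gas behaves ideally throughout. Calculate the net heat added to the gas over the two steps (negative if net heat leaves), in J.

33500 J

n = P₁V₁/(RT₁) = 292×45.6/(8.314×534) = 3.00 mol.
Step 1 — Isothermal: T stays 534 K; PV = const ⇒ V₂ = 7.89 L, P₂ = 1690 kPa.
ΔU = 0 (ideal gas, T constant).
W = nRT ln(V₂/V₁) = 3.00×8.314×534×ln(0.173) = -23400 J.
Q = ΔU + W = -23400 J.
State after step 1: P = 1690 kPa, V = 7.89 L, T = 534 K.
Step 2 — Isobaric: P stays 1690 kPa; V/T = const ⇒ T₂ = 1060 K, V₂ = 15.7 L.
W = PΔV = 1690×(15.7−7.89) kPa·L = 13100 J.
ΔU = nCvΔT = 3.00×27.7×(1060−534) = 43700 J.
Q = ΔU + W = nCpΔT = 56800 J.
Net over both steps: W = -10200 J, Q = 33500 J, ΔU = 43700 J.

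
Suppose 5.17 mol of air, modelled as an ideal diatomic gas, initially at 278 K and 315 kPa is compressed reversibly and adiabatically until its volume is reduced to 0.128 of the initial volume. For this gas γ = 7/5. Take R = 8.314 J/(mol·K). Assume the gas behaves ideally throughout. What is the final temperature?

633 K

V₁ = nRT₁/P₁ = 5.17×8.314×278/315 = 37.9 L.
Adiabatic: TV^(γ−1) = const ⇒ T₂ = 278×(7.81)^0.400 = 633 K; PV^γ = const ⇒ P₂ = 5600 kPa.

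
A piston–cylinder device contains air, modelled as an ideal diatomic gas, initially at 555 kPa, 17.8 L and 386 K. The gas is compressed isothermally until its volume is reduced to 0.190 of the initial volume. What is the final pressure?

2920 kPa

Isothermal: T stays 386 K; PV = const ⇒ V₂ = 3.38 L, P₂ = 2920 kPa.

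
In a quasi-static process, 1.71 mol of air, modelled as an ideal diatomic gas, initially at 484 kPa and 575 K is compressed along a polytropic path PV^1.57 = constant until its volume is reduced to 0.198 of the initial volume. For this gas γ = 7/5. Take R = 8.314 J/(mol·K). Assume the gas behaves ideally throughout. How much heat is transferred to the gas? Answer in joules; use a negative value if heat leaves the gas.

V₁ = nRT₁/P₁ = 1.71×8.314×575/484 = 16.9 L.
Polytropic n=1.57: T₂ = T₁(V₁/V₂)^(n−1) = 575×(5.05)^0.57 = 1450 K; P₂ = P₁(V₁/V₂)^n = 6150 kPa.
W = (P₁V₁−P₂V₂)/(n−1) = (484×16.9−6150×3.34)/0.57 = -21800 J.
ΔU = nCvΔT = 1.71×20.8×(1450−575) = 31000 J.
Q = ΔU + W = 9250 J.

9250 J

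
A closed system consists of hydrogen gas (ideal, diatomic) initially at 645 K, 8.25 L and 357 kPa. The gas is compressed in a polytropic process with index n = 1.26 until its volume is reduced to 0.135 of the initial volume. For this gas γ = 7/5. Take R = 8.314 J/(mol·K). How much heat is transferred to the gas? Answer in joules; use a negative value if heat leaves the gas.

-2710 J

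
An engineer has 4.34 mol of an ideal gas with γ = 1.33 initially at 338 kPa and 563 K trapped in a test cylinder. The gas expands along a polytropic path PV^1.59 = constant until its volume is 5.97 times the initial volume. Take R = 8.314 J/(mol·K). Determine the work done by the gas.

V₁ = nRT₁/P₁ = 4.34×8.314×563/338 = 60.1 L.
Polytropic n=1.59: T₂ = T₁(V₁/V₂)^(n−1) = 563×(0.168)^0.59 = 196 K; P₂ = P₁(V₁/V₂)^n = 19.7 kPa.
W = (P₁V₁−P₂V₂)/(n−1) = (338×60.1−19.7×359)/0.59 = 22400 J.

22400 J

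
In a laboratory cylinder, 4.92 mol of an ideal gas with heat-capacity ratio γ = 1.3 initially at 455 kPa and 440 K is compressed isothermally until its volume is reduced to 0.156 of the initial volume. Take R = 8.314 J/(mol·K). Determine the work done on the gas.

33400 J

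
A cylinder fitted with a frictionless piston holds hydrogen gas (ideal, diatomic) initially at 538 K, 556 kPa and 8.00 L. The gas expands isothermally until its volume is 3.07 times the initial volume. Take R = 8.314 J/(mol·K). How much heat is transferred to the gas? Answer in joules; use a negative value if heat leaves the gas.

4990 J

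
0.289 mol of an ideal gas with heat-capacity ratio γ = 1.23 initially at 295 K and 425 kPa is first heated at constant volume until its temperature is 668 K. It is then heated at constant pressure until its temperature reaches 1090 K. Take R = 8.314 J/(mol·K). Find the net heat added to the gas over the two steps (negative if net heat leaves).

V₁ = nRT₁/P₁ = 0.289×8.314×295/425 = 1.67 L.
Step 1 — Isochoric: V stays 1.67 L; P/T = const ⇒ T₂ = 668 K, P₂ = 962 kPa.
W = 0 (no volume change).
ΔU = nCvΔT = 0.289×36.1×(668−295) = 3900 J.
Q = ΔU = 3900 J.
State after step 1: P = 962 kPa, V = 1.67 L, T = 668 K.
Step 2 — Isobaric: P stays 962 kPa; V/T = const ⇒ T₂ = 1090 K, V₂ = 2.72 L.
W = PΔV = 962×(2.72−1.67) kPa·L = 1010 J.
ΔU = nCvΔT = 0.289×36.1×(1090−668) = 4410 J.
Q = ΔU + W = nCpΔT = 5420 J.
Net over both steps: W = 1010 J, Q = 9320 J, ΔU = 8310 J.

9320 J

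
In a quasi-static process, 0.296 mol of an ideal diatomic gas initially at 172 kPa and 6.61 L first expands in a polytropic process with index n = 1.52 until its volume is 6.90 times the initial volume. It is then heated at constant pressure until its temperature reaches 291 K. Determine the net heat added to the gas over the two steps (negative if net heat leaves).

633 J

T₁ = P₁V₁/(nR) = 172×6.61/(0.296×8.314) = 462 K.
Step 1 — Polytropic n=1.52: T₂ = T₁(V₁/V₂)^(n−1) = 462×(0.145)^0.52 = 169 K; P₂ = P₁(V₁/V₂)^n = 9.13 kPa.
W = (P₁V₁−P₂V₂)/(n−1) = (172×6.61−9.13×45.6)/0.52 = 1390 J.
ΔU = nCvΔT = 0.296×20.8×(169−462) = -1800 J.
Q = ΔU + W = -416 J.
State after step 1: P = 9.13 kPa, V = 45.6 L, T = 169 K.
Step 2 — Isobaric: P stays 9.13 kPa; V/T = const ⇒ T₂ = 291 K, V₂ = 78.4 L.
W = PΔV = 9.13×(78.4−45.6) kPa·L = 300 J.
ΔU = nCvΔT = 0.296×20.8×(291−169) = 749 J.
Q = ΔU + W = nCpΔT = 1050 J.
Net over both steps: W = 1690 J, Q = 633 J, ΔU = -1050 J.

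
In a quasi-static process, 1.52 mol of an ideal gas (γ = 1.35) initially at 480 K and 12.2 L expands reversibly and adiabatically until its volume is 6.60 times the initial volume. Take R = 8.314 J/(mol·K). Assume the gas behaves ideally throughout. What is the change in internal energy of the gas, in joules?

-8380 J

P₁ = nRT₁/V₁ = 1.52×8.314×480/12.2 = 497 kPa.
Adiabatic: TV^(γ−1) = const ⇒ T₂ = 480×(0.152)^0.350 = 248 K; PV^γ = const ⇒ P₂ = 38.9 kPa.
For an ideal gas ΔU = nCvΔT with Cv = R/(γ−1) = 23.8 J/(mol·K).
ΔU = 1.52×23.8×(248−480) = -8380 J.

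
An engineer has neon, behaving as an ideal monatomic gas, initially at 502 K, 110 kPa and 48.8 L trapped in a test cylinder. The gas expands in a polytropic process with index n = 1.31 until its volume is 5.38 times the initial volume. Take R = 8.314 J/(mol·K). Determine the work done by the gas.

7040 J

n = P₁V₁/(RT₁) = 110×48.8/(8.314×502) = 1.29 mol.
Polytropic n=1.31: T₂ = T₁(V₁/V₂)^(n−1) = 502×(0.186)^0.31 = 298 K; P₂ = P₁(V₁/V₂)^n = 12.1 kPa.
W = (P₁V₁−P₂V₂)/(n−1) = (110×48.8−12.1×263)/0.31 = 7040 J.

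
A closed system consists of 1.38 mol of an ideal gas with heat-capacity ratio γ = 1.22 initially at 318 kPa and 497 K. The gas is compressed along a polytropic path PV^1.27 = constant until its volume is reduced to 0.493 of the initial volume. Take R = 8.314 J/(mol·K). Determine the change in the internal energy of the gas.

V₁ = nRT₁/P₁ = 1.38×8.314×497/318 = 17.9 L.
Polytropic n=1.27: T₂ = T₁(V₁/V₂)^(n−1) = 497×(2.03)^0.27 = 602 K; P₂ = P₁(V₁/V₂)^n = 781 kPa.
For an ideal gas ΔU = nCvΔT with Cv = R/(γ−1) = 37.8 J/(mol·K).
ΔU = 1.38×37.8×(602−497) = 5450 J.

5450 J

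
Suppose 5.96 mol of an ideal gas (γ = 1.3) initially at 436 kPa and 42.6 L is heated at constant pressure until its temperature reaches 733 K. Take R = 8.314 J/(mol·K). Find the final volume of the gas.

83.3 L

T₁ = P₁V₁/(nR) = 436×42.6/(5.96×8.314) = 375 K.
Isobaric: P stays 436 kPa; V/T = const ⇒ T₂ = 733 K, V₂ = 83.3 L.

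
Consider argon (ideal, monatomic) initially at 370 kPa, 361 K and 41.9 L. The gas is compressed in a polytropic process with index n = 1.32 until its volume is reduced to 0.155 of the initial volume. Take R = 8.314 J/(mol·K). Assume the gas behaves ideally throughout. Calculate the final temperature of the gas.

656 K

Polytropic n=1.32: T₂ = T₁(V₁/V₂)^(n−1) = 361×(6.45)^0.32 = 656 K; P₂ = P₁(V₁/V₂)^n = 4330 kPa.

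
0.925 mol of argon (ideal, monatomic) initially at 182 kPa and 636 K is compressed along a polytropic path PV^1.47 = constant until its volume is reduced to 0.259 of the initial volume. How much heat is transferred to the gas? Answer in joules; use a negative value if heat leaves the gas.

V₁ = nRT₁/P₁ = 0.925×8.314×636/182 = 26.9 L.
Polytropic n=1.47: T₂ = T₁(V₁/V₂)^(n−1) = 636×(3.86)^0.47 = 1200 K; P₂ = P₁(V₁/V₂)^n = 1330 kPa.
W = (P₁V₁−P₂V₂)/(n−1) = (182×26.9−1330×6.96)/0.47 = -9230 J.
ΔU = nCvΔT = 0.925×12.5×(1200−636) = 6510 J.
Q = ΔU + W = -2720 J.

-2720 J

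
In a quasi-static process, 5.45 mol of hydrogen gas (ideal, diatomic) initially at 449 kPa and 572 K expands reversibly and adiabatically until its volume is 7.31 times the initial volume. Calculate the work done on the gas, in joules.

V₁ = nRT₁/P₁ = 5.45×8.314×572/449 = 57.7 L.
Adiabatic: TV^(γ−1) = const ⇒ T₂ = 572×(0.137)^0.400 = 258 K; PV^γ = const ⇒ P₂ = 27.7 kPa.
ΔU = nCvΔT = 5.45×20.8×(258−572) = -35600 J.
Q = 0 for an adiabatic process, so W = −ΔU = 35600 J.
Work done on the gas = −W_by = -35600 J.

-35600 J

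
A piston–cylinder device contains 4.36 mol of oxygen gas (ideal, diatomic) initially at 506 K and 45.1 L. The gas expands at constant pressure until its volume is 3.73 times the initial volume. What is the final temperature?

1890 K

P₁ = nRT₁/V₁ = 4.36×8.314×506/45.1 = 407 kPa.
Isobaric: P stays 407 kPa; V/T = const ⇒ T₂ = 1890 K, V₂ = 168 L.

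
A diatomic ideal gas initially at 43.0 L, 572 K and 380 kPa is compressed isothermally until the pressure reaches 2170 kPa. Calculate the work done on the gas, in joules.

28500 J

n = P₁V₁/(RT₁) = 380×43.0/(8.314×572) = 3.44 mol.
Isothermal: T stays 572 K; PV = const ⇒ V₂ = 7.53 L, P₂ = 2170 kPa.
W = nRT ln(V₂/V₁) = 3.44×8.314×572×ln(0.175) = -28500 J.
Work done on the gas = −W_by = 28500 J.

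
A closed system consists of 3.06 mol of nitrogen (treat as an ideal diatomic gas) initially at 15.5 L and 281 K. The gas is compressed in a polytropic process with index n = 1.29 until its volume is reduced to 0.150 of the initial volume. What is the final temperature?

487 K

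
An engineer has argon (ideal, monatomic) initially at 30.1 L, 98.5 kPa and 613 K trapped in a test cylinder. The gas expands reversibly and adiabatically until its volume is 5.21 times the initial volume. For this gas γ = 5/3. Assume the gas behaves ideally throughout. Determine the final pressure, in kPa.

6.29 kPa

Adiabatic: TV^(γ−1) = const ⇒ T₂ = 613×(0.192)^0.667 = 204 K; PV^γ = const ⇒ P₂ = 6.29 kPa.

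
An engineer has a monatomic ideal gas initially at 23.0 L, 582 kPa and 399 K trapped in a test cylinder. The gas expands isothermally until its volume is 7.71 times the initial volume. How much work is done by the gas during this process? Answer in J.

n = P₁V₁/(RT₁) = 582×23.0/(8.314×399) = 4.04 mol.
Isothermal: T stays 399 K; PV = const ⇒ V₂ = 177 L, P₂ = 75.5 kPa.
W = nRT ln(V₂/V₁) = 4.04×8.314×399×ln(7.71) = 27300 J.

27300 J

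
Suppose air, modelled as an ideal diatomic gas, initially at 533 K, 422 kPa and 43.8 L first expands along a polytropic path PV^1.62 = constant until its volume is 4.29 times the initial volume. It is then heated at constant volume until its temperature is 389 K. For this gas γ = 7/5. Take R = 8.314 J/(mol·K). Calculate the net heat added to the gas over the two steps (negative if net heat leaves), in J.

5240 J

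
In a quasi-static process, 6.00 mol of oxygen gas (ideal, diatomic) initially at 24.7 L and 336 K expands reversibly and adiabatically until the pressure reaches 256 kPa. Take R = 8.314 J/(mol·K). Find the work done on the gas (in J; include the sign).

P₁ = nRT₁/V₁ = 6.00×8.314×336/24.7 = 679 kPa.
Adiabatic: T₂/T₁ = (P₂/P₁)^((γ−1)/γ) ⇒ T₂ = 336×(0.377)^0.286 = 254 K; V₂ = 49.6 L.
ΔU = nCvΔT = 6.00×20.8×(254−336) = -10200 J.
Q = 0 for an adiabatic process, so W = −ΔU = 10200 J.
Work done on the gas = −W_by = -10200 J.

-10200 J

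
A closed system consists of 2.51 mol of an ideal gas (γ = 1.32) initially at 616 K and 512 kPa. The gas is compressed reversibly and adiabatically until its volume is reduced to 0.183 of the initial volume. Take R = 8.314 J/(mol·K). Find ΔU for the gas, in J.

29000 J

V₁ = nRT₁/P₁ = 2.51×8.314×616/512 = 25.1 L.
Adiabatic: TV^(γ−1) = const ⇒ T₂ = 616×(5.46)^0.320 = 1060 K; PV^γ = const ⇒ P₂ = 4820 kPa.
For an ideal gas ΔU = nCvΔT with Cv = R/(γ−1) = 26.0 J/(mol·K).
ΔU = 2.51×26.0×(1060−616) = 29000 J.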